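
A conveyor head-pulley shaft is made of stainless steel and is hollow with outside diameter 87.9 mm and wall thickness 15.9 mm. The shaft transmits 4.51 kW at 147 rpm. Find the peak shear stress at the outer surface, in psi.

ω = 2π·147/60 = 15.39 rad/s, so T = P/ω = 4.51×10³ / 15.39 = 293.0 N·m.
J = π(d_o⁴ − d_i⁴)/32 = π(0.0879⁴ − 0.0561⁴)/32 = 4.888×10^-6 m⁴.
τ_max = T·r/J = 293.0 × 0.0440 / 4.888×10^-6 = 2.634×10^6 Pa.

382 psi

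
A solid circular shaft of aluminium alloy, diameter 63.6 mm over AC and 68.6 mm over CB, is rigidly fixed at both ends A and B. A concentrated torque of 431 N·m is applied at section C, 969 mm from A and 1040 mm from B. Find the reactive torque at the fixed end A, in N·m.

Compatibility: T_A·a/J_AC = T_B·b/J_CB with T_A + T_B = T₀.
J_AC = 1.61×10^-6 m⁴, J_CB = 2.17×10^-6 m⁴, so T_A = T₀·(J_AC/a)/((J_AC/a)+(J_CB/b)) = 190.6 N·m, T_B = 240.4 N·m.

191 N·m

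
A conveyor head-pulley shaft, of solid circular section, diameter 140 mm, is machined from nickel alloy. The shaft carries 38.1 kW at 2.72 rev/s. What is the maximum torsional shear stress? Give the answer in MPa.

4.14 MPa

ω = 2π·2.72 = 17.09 rad/s, so T = P/ω = 38.1×10³ / 17.09 = 2229 N·m.
J = πd⁴/32 = π(0.140)⁴/32 = 3.771×10^-5 m⁴.
τ_max = T·r/J = 2229 × 0.0700 / 3.771×10^-5 = 4.138×10^6 Pa.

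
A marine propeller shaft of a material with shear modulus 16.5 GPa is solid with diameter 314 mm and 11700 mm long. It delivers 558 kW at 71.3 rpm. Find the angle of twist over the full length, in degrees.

3.18°

ω = 2π·71.3/60 = 7.467 rad/s, so T = P/ω = 558×10³ / 7.467 = 74730 N·m.
J = πd⁴/32 = π(0.314)⁴/32 = 9.544×10^-4 m⁴.
θ = T·L/(G·J) = 74730 × 11.7 / (16.5×10⁹ × 9.544×10^-4) = 0.05553 rad.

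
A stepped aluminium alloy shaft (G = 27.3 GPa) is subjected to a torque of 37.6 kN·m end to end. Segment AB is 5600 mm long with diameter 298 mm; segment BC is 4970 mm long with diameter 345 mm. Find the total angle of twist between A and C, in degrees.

J_AB = π(0.298)⁴/32 = 7.74×10^-4 m⁴; J_BC = π(0.345)⁴/32 = 1.39×10^-3 m⁴.
θ = (T/G)·Σ L_i/J_i = (37600/27.3×10⁹)·(5.60/7.74×10^-4 + 4.97/1.39×10^-3) = 0.01488 rad.

0.853°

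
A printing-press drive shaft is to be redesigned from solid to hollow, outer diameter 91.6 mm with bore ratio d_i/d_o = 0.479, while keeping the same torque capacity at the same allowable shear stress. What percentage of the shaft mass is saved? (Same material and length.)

20.1 %

Equal τ_max and T ⇒ the solid shaft needs d_s³ = d_o³(1−k⁴), so d_s = 91.6·(1−0.479⁴)^(1/3) = 89.96 mm.
Area ratio A_h/A_s = d_o²(1−k²)/d_s² = (1−k²)/(1−k⁴)^(2/3) = 0.7988.
Mass saving = 1 − 0.7988 = 20.1 %.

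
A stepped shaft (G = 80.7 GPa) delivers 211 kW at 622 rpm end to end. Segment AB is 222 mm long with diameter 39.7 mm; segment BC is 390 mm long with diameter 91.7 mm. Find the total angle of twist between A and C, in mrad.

38.8 mrad

ω = 2π·622/60 = 65.14 rad/s, so T = P/ω = 211×10³ / 65.14 = 3239 N·m.
J_AB = π(0.0397)⁴/32 = 2.44×10^-7 m⁴; J_BC = π(0.0917)⁴/32 = 6.94×10^-6 m⁴.
θ = (T/G)·Σ L_i/J_i = (3239/80.7×10⁹)·(0.222/2.44×10^-7 + 0.390/6.94×10^-6) = 0.03880 rad.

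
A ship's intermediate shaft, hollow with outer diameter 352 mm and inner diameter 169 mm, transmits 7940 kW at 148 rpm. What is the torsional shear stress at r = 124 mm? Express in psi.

ω = 2π·148/60 = 15.50 rad/s, so T = P/ω = 7940×10³ / 15.50 = 512300 N·m.
J = π(d_o⁴ − d_i⁴)/32 = π(0.352⁴ − 0.169⁴)/32 = 1.427×10^-3 m⁴.
Shear stress varies linearly with radius: τ = T·r/J = 512300 × 0.124 / 1.427×10^-3 = 4.451×10^7 Pa.

6460 psi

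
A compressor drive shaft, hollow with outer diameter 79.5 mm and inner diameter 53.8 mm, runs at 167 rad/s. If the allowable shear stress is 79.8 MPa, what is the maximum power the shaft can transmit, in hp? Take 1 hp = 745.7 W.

1390 hp

J = π(d_o⁴ − d_i⁴)/32 = π(0.0795⁴ − 0.0538⁴)/32 = 3.099×10^-6 m⁴.
T_max = τ_allow·J/r = 7.98×10^7 × 3.099×10^-6 / 0.0398 = 6222 N·m.
ω = 167 rad/s, so P_max = T_max·ω = 1.039×10^6 W.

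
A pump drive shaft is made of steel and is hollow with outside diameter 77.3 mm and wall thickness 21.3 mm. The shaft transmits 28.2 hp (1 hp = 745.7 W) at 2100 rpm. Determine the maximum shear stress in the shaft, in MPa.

ω = 2π·2100/60 = 219.9 rad/s, so T = P/ω = 28.2×745.7 / 219.9 = 95.62 N·m.
J = π(d_o⁴ − d_i⁴)/32 = π(0.0773⁴ − 0.0347⁴)/32 = 3.363×10^-6 m⁴.
τ_max = T·r/J = 95.62 × 0.0386 / 3.363×10^-6 = 1.099×10^6 Pa.

1.10 MPa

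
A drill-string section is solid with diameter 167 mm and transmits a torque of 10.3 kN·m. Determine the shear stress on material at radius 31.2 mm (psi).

610 psi

J = πd⁴/32 = π(0.167)⁴/32 = 7.636×10^-5 m⁴.
Shear stress varies linearly with radius: τ = T·r/J = 10300 × 0.0312 / 7.636×10^-5 = 4.208×10^6 Pa.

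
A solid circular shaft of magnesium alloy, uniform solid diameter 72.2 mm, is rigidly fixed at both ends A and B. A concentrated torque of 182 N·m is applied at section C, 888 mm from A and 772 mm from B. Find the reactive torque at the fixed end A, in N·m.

With uniform GJ and both ends fixed, compatibility θ_AC = θ_CB gives T_A·a = T_B·b, together with T_A + T_B = T₀.
T_A = T₀·b/(a+b) = 182.0·772/1660 = 84.64 N·m; T_B = 97.36 N·m.

84.6 N·m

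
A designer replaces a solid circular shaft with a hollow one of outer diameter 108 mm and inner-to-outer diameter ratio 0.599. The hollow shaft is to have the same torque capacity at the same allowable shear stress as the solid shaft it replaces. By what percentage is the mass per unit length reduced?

Equal τ_max and T ⇒ the solid shaft needs d_s³ = d_o³(1−k⁴), so d_s = 108·(1−0.599⁴)^(1/3) = 103.2 mm.
Area ratio A_h/A_s = d_o²(1−k²)/d_s² = (1−k²)/(1−k⁴)^(2/3) = 0.7029.
Mass saving = 1 − 0.7029 = 29.7 %.

29.7 %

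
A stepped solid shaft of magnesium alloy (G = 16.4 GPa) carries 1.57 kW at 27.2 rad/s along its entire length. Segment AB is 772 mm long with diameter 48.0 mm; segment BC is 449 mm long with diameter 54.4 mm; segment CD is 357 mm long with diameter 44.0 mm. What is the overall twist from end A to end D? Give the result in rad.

ω = 27.2 rad/s, so T = P/ω = 1.57×10³ / 27.20 = 57.72 N·m.
J_AB = π(0.0480)⁴/32 = 5.21×10^-7 m⁴; J_BC = π(0.0544)⁴/32 = 8.60×10^-7 m⁴; J_CD = π(0.0440)⁴/32 = 3.68×10^-7 m⁴.
θ = (T/G)·Σ L_i/J_i = (57.72/16.4×10⁹)·(0.772/5.21×10^-7 + 0.449/8.60×10^-7 + 0.357/3.68×10^-7) = 0.01047 rad.

0.0105 rad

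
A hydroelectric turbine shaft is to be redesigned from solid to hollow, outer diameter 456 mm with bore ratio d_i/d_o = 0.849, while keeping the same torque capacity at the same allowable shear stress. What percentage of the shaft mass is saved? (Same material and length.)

54.5 %

Equal τ_max and T ⇒ the solid shaft needs d_s³ = d_o³(1−k⁴), so d_s = 456·(1−0.849⁴)^(1/3) = 357.1 mm.
Area ratio A_h/A_s = d_o²(1−k²)/d_s² = (1−k²)/(1−k⁴)^(2/3) = 0.4551.
Mass saving = 1 − 0.4551 = 54.5 %.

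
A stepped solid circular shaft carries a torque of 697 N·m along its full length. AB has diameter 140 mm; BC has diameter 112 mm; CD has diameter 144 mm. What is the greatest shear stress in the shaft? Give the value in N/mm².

2.53 N/mm²

Under the same torque, τ_max = 16T/(πd³) is largest where d is smallest — segment BC (d = 112 mm).
τ_max = 16·697.0/(π·(0.112)³) = 2.527×10^6 Pa.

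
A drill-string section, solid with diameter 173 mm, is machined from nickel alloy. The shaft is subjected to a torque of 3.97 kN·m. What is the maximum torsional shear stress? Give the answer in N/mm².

3.91 N/mm²

J = πd⁴/32 = π(0.173)⁴/32 = 8.794×10^-5 m⁴.
τ_max = T·r/J = 3970 × 0.0865 / 8.794×10^-5 = 3.905×10^6 Pa.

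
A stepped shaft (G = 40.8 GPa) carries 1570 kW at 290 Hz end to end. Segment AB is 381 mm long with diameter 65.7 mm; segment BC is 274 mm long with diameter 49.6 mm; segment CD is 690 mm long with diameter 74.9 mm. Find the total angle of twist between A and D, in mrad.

ω = 2π·290 = 1822 rad/s, so T = P/ω = 1570×10³ / 1822 = 861.6 N·m.
J_AB = π(0.0657)⁴/32 = 1.83×10^-6 m⁴; J_BC = π(0.0496)⁴/32 = 5.94×10^-7 m⁴; J_CD = π(0.0749)⁴/32 = 3.09×10^-6 m⁴.
θ = (T/G)·Σ L_i/J_i = (861.6/40.8×10⁹)·(0.381/1.83×10^-6 + 0.274/5.94×10^-7 + 0.690/3.09×10^-6) = 0.01885 rad.

18.9 mrad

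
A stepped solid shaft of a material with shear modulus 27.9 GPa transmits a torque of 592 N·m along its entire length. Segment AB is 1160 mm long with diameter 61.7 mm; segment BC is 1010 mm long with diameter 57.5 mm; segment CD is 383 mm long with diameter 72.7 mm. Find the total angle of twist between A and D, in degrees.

J_AB = π(0.0617)⁴/32 = 1.42×10^-6 m⁴; J_BC = π(0.0575)⁴/32 = 1.07×10^-6 m⁴; J_CD = π(0.0727)⁴/32 = 2.74×10^-6 m⁴.
θ = (T/G)·Σ L_i/J_i = (592.0/27.9×10⁹)·(1.16/1.42×10^-6 + 1.01/1.07×10^-6 + 0.383/2.74×10^-6) = 0.04023 rad.

2.31°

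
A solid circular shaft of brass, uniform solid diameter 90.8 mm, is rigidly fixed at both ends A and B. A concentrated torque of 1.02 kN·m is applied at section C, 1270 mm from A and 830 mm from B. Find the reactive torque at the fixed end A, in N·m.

With uniform GJ and both ends fixed, compatibility θ_AC = θ_CB gives T_A·a = T_B·b, together with T_A + T_B = T₀.
T_A = T₀·b/(a+b) = 1020·830/2100 = 403.1 N·m; T_B = 616.9 N·m.

403 N·m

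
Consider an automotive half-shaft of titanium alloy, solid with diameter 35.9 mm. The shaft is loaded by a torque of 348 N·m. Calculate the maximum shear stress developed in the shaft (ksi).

J = πd⁴/32 = π(0.0359)⁴/32 = 1.631×10^-7 m⁴.
τ_max = T·r/J = 348.0 × 0.0180 / 1.631×10^-7 = 3.831×10^7 Pa.

5.56 ksi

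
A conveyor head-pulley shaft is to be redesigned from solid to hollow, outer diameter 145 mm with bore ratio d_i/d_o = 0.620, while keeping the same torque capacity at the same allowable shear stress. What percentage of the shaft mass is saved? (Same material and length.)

31.5 %

Equal τ_max and T ⇒ the solid shaft needs d_s³ = d_o³(1−k⁴), so d_s = 145·(1−0.620⁴)^(1/3) = 137.5 mm.
Area ratio A_h/A_s = d_o²(1−k²)/d_s² = (1−k²)/(1−k⁴)^(2/3) = 0.6848.
Mass saving = 1 − 0.6848 = 31.5 %.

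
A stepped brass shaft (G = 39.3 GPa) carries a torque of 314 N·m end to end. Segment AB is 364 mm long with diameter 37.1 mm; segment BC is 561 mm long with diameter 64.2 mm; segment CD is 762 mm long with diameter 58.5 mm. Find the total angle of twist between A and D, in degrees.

J_AB = π(0.0371)⁴/32 = 1.86×10^-7 m⁴; J_BC = π(0.0642)⁴/32 = 1.67×10^-6 m⁴; J_CD = π(0.0585)⁴/32 = 1.15×10^-6 m⁴.
θ = (T/G)·Σ L_i/J_i = (314.0/39.3×10⁹)·(0.364/1.86×10^-7 + 0.561/1.67×10^-6 + 0.762/1.15×10^-6) = 0.02362 rad.

1.35°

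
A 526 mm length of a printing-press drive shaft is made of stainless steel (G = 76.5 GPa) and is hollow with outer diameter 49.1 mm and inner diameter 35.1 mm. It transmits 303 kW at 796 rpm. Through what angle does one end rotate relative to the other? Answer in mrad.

ω = 2π·796/60 = 83.36 rad/s, so T = P/ω = 303×10³ / 83.36 = 3635 N·m.
J = π(d_o⁴ − d_i⁴)/32 = π(0.0491⁴ − 0.0351⁴)/32 = 4.216×10^-7 m⁴.
θ = T·L/(G·J) = 3635 × 0.526 / (76.5×10⁹ × 4.216×10^-7) = 0.05929 rad.

59.3 mrad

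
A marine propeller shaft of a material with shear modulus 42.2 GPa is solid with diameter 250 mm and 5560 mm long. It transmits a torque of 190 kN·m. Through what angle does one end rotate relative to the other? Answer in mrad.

65.3 mrad

J = πd⁴/32 = π(0.250)⁴/32 = 3.835×10^-4 m⁴.
θ = T·L/(G·J) = 190000 × 5.56 / (42.2×10⁹ × 3.835×10^-4) = 0.06528 rad.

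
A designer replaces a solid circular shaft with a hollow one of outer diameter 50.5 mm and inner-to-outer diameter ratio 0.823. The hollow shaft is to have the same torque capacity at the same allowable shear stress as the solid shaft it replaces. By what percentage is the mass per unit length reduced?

51.4 %

Equal τ_max and T ⇒ the solid shaft needs d_s³ = d_o³(1−k⁴), so d_s = 50.5·(1−0.823⁴)^(1/3) = 41.15 mm.
Area ratio A_h/A_s = d_o²(1−k²)/d_s² = (1−k²)/(1−k⁴)^(2/3) = 0.4859.
Mass saving = 1 − 0.4859 = 51.4 %.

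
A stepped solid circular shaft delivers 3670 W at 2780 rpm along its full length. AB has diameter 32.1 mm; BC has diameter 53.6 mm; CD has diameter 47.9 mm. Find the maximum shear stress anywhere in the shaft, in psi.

ω = 2π·2780/60 = 291.1 rad/s, so T = P/ω = 3670 / 291.1 = 12.61 N·m.
Under the same torque, τ_max = 16T/(πd³) is largest where d is smallest — segment AB (d = 32.1 mm).
τ_max = 16·12.61/(π·(0.0321)³) = 1.941×10^6 Pa.

282 psi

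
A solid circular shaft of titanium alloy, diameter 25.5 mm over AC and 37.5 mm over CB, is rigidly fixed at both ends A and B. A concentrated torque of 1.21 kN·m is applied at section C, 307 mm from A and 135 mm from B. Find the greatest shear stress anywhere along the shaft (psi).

Compatibility: T_A·a/J_AC = T_B·b/J_CB with T_A + T_B = T₀.
J_AC = 4.15×10^-8 m⁴, J_CB = 1.94×10^-7 m⁴, so T_A = T₀·(J_AC/a)/((J_AC/a)+(J_CB/b)) = 104.0 N·m, T_B = 1106 N·m.
τ in each portion: τ_AC = 3.19×10^7 Pa, τ_CB = 1.07×10^8 Pa; maximum is in CB.
τ_max = T_CB·r/J = 1106·0.0187/1.94×10^-7 = 1.068×10^8 Pa.

15500 psi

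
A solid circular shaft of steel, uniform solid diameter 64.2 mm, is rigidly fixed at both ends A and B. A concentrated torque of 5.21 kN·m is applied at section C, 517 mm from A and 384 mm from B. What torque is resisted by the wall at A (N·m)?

With uniform GJ and both ends fixed, compatibility θ_AC = θ_CB gives T_A·a = T_B·b, together with T_A + T_B = T₀.
T_A = T₀·b/(a+b) = 5210·384/901.0 = 2220 N·m; T_B = 2990 N·m.

2220 N·m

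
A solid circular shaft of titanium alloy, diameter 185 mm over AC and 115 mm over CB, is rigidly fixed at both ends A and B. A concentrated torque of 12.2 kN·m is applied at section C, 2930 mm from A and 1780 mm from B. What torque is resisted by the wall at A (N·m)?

9790 N·m

Compatibility: T_A·a/J_AC = T_B·b/J_CB with T_A + T_B = T₀.
J_AC = 1.15×10^-4 m⁴, J_CB = 1.72×10^-5 m⁴, so T_A = T₀·(J_AC/a)/((J_AC/a)+(J_CB/b)) = 9793 N·m, T_B = 2407 N·m.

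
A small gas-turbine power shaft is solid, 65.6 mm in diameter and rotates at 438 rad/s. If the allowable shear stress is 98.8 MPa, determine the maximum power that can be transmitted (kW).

J = πd⁴/32 = π(0.0656)⁴/32 = 1.818×10^-6 m⁴.
T_max = τ_allow·J/r = 9.88×10^7 × 1.818×10^-6 / 0.0328 = 5476 N·m.
ω = 438 rad/s, so P_max = T_max·ω = 2.399×10^6 W.

2400 kW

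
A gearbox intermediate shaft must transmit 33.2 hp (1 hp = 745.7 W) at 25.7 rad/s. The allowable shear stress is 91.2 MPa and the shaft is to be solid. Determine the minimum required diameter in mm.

37.7 mm

ω = 25.7 rad/s, so T = P/ω = 33.2×745.7 / 25.70 = 963.3 N·m.
For a solid shaft τ_max = 16T/(πd³), so d = (16T/(π τ_allow))^(1/3) = (16·963.3/(π·9.12×10^7))^(1/3) = 0.03775 m.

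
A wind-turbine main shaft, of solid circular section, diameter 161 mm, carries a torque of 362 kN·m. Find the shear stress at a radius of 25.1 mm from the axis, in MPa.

J = πd⁴/32 = π(0.161)⁴/32 = 6.596×10^-5 m⁴.
Shear stress varies linearly with radius: τ = T·r/J = 362000 × 0.0251 / 6.596×10^-5 = 1.377×10^8 Pa.

138 MPa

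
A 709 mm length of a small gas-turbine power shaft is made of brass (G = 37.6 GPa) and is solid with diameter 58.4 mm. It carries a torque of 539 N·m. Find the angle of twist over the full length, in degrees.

0.510°

J = πd⁴/32 = π(0.0584)⁴/32 = 1.142×10^-6 m⁴.
θ = T·L/(G·J) = 539.0 × 0.709 / (37.6×10⁹ × 1.142×10^-6) = 8.900×10^-3 rad.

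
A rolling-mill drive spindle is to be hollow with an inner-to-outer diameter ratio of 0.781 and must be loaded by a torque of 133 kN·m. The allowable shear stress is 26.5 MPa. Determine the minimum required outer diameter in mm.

344 mm

For a hollow shaft with d_i/d_o = 0.781: τ_max = 16T/(π d_o³ (1−k⁴)), so d_o = [16T/(π τ_allow (1−k⁴))]^(1/3) = [16·133000/(π·2.65×10^7·0.6279)]^(1/3) = 0.3440 m.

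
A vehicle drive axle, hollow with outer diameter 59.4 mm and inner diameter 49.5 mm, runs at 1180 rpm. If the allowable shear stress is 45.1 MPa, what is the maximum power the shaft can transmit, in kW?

119 kW

J = π(d_o⁴ − d_i⁴)/32 = π(0.0594⁴ − 0.0495⁴)/32 = 6.328×10^-7 m⁴.
T_max = τ_allow·J/r = 4.51×10^7 × 6.328×10^-7 / 0.0297 = 960.9 N·m.
ω = 2π·1180/60 = 123.6 rad/s, so P_max = T_max·ω = 1.187×10^5 W.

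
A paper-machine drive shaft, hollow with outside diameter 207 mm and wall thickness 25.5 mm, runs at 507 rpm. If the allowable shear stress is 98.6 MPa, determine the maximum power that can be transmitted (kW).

J = π(d_o⁴ − d_i⁴)/32 = π(0.207⁴ − 0.156⁴)/32 = 1.221×10^-4 m⁴.
T_max = τ_allow·J/r = 9.86×10^7 × 1.221×10^-4 / 0.103 = 116300 N·m.
ω = 2π·507/60 = 53.09 rad/s, so P_max = T_max·ω = 6.176×10^6 W.

6180 kW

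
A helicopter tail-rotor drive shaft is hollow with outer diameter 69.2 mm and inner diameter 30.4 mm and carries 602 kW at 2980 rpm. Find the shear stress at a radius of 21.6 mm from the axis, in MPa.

ω = 2π·2980/60 = 312.1 rad/s, so T = P/ω = 602×10³ / 312.1 = 1929 N·m.
J = π(d_o⁴ − d_i⁴)/32 = π(0.0692⁴ − 0.0304⁴)/32 = 2.167×10^-6 m⁴.
Shear stress varies linearly with radius: τ = T·r/J = 1929 × 0.0216 / 2.167×10^-6 = 1.922×10^7 Pa.

19.2 MPa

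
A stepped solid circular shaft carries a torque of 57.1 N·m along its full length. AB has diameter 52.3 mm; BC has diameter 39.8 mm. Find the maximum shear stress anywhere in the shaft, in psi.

669 psi

Under the same torque, τ_max = 16T/(πd³) is largest where d is smallest — segment BC (d = 39.8 mm).
τ_max = 16·57.10/(π·(0.0398)³) = 4.613×10^6 Pa.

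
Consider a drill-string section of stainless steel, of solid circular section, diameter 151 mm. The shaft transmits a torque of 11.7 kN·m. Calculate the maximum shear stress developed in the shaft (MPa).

17.3 MPa

J = πd⁴/32 = π(0.151)⁴/32 = 5.104×10^-5 m⁴.
τ_max = T·r/J = 11700 × 0.0755 / 5.104×10^-5 = 1.731×10^7 Pa.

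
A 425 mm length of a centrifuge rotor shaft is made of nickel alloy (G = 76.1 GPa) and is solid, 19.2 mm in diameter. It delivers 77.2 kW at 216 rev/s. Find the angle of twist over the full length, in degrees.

ω = 2π·216 = 1357 rad/s, so T = P/ω = 77.2×10³ / 1357 = 56.88 N·m.
J = πd⁴/32 = π(0.0192)⁴/32 = 1.334×10^-8 m⁴.
θ = T·L/(G·J) = 56.88 × 0.425 / (76.1×10⁹ × 1.334×10^-8) = 0.02381 rad.

1.36°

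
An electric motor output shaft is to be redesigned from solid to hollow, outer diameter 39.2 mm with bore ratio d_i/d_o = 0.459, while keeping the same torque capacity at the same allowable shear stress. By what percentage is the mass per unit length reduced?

18.6 %

Equal τ_max and T ⇒ the solid shaft needs d_s³ = d_o³(1−k⁴), so d_s = 39.2·(1−0.459⁴)^(1/3) = 38.61 mm.
Area ratio A_h/A_s = d_o²(1−k²)/d_s² = (1−k²)/(1−k⁴)^(2/3) = 0.8136.
Mass saving = 1 − 0.8136 = 18.6 %.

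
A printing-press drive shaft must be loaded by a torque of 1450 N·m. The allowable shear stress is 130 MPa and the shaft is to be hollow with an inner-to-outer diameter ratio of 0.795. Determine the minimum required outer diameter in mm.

For a hollow shaft with d_i/d_o = 0.795: τ_max = 16T/(π d_o³ (1−k⁴)), so d_o = [16T/(π τ_allow (1−k⁴))]^(1/3) = [16·1450/(π·1.30×10^8·0.6005)]^(1/3) = 0.04556 m.

45.6 mm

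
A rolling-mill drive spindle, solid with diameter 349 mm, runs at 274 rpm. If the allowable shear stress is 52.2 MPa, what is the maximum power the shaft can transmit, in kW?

12500 kW

J = πd⁴/32 = π(0.349)⁴/32 = 1.456×10^-3 m⁴.
T_max = τ_allow·J/r = 5.22×10^7 × 1.456×10^-3 / 0.174 = 435700 N·m.
ω = 2π·274/60 = 28.69 rad/s, so P_max = T_max·ω = 1.250×10^7 W.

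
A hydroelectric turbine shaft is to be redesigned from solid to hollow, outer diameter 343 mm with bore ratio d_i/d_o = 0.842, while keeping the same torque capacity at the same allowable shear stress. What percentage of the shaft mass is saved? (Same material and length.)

Equal τ_max and T ⇒ the solid shaft needs d_s³ = d_o³(1−k⁴), so d_s = 343·(1−0.842⁴)^(1/3) = 271.8 mm.
Area ratio A_h/A_s = d_o²(1−k²)/d_s² = (1−k²)/(1−k⁴)^(2/3) = 0.4636.
Mass saving = 1 − 0.4636 = 53.6 %.

53.6 %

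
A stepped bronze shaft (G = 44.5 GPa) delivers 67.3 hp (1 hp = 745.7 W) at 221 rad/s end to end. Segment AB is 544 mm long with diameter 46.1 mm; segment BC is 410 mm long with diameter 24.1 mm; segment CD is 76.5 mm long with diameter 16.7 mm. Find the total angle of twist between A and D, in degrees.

ω = 221 rad/s, so T = P/ω = 67.3×745.7 / 221.0 = 227.1 N·m.
J_AB = π(0.0461)⁴/32 = 4.43×10^-7 m⁴; J_BC = π(0.0241)⁴/32 = 3.31×10^-8 m⁴; J_CD = π(0.0167)⁴/32 = 7.64×10^-9 m⁴.
θ = (T/G)·Σ L_i/J_i = (227.1/44.5×10⁹)·(0.544/4.43×10^-7 + 0.410/3.31×10^-8 + 0.0765/7.64×10^-9) = 0.1206 rad.

6.91°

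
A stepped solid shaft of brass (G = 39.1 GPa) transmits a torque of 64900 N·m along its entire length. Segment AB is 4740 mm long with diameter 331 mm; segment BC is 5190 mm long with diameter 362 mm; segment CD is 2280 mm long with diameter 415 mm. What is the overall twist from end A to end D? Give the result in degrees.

0.750°

J_AB = π(0.331)⁴/32 = 1.18×10^-3 m⁴; J_BC = π(0.362)⁴/32 = 1.69×10^-3 m⁴; J_CD = π(0.415)⁴/32 = 2.91×10^-3 m⁴.
θ = (T/G)·Σ L_i/J_i = (64900/39.1×10⁹)·(4.74/1.18×10^-3 + 5.19/1.69×10^-3 + 2.28/2.91×10^-3) = 0.01309 rad.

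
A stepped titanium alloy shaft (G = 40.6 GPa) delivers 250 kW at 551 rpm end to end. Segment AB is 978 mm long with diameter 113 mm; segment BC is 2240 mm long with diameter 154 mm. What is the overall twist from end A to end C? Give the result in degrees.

0.622°

ω = 2π·551/60 = 57.70 rad/s, so T = P/ω = 250×10³ / 57.70 = 4333 N·m.
J_AB = π(0.113)⁴/32 = 1.60×10^-5 m⁴; J_BC = π(0.154)⁴/32 = 5.52×10^-5 m⁴.
θ = (T/G)·Σ L_i/J_i = (4333/40.6×10⁹)·(0.978/1.60×10^-5 + 2.24/5.52×10^-5) = 0.01085 rad.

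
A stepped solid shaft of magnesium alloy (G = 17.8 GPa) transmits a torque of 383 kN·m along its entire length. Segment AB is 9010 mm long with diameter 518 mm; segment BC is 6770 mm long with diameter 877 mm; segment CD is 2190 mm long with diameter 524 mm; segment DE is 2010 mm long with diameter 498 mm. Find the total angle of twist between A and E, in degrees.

J_AB = π(0.518)⁴/32 = 7.07×10^-3 m⁴; J_BC = π(0.877)⁴/32 = 0.0581 m⁴; J_CD = π(0.524)⁴/32 = 7.40×10^-3 m⁴; J_DE = π(0.498)⁴/32 = 6.04×10^-3 m⁴.
θ = (T/G)·Σ L_i/J_i = (383000/17.8×10⁹)·(9.01/7.07×10^-3 + 6.77/0.0581 + 2.19/7.40×10^-3 + 2.01/6.04×10^-3) = 0.04346 rad.

2.49°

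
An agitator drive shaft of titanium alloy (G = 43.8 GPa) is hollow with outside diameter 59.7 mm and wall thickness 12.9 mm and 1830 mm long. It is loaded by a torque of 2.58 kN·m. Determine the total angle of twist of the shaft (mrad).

J = π(d_o⁴ − d_i⁴)/32 = π(0.0597⁴ − 0.0339⁴)/32 = 1.117×10^-6 m⁴.
θ = T·L/(G·J) = 2580 × 1.83 / (43.8×10⁹ × 1.117×10^-6) = 0.09647 rad.

96.5 mrad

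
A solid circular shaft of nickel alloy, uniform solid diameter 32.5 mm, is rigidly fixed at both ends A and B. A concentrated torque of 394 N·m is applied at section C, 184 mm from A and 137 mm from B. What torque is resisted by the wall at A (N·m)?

With uniform GJ and both ends fixed, compatibility θ_AC = θ_CB gives T_A·a = T_B·b, together with T_A + T_B = T₀.
T_A = T₀·b/(a+b) = 394.0·137/321.0 = 168.2 N·m; T_B = 225.8 N·m.

168 N·m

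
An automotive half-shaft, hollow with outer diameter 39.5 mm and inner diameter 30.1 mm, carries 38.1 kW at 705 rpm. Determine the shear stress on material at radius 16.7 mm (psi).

ω = 2π·705/60 = 73.83 rad/s, so T = P/ω = 38.1×10³ / 73.83 = 516.1 N·m.
J = π(d_o⁴ − d_i⁴)/32 = π(0.0395⁴ − 0.0301⁴)/32 = 1.584×10^-7 m⁴.
Shear stress varies linearly with radius: τ = T·r/J = 516.1 × 0.0167 / 1.584×10^-7 = 5.441×10^7 Pa.

7890 psi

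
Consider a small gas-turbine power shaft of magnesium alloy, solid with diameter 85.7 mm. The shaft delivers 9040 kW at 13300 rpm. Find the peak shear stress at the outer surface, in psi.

7620 psi

ω = 2π·13300/60 = 1393 rad/s, so T = P/ω = 9040×10³ / 1393 = 6491 N·m.
J = πd⁴/32 = π(0.0857)⁴/32 = 5.296×10^-6 m⁴.
τ_max = T·r/J = 6491 × 0.0428 / 5.296×10^-6 = 5.252×10^7 Pa.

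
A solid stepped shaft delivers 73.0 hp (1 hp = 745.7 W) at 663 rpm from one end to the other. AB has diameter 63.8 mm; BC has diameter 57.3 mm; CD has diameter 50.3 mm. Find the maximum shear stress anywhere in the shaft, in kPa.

ω = 2π·663/60 = 69.43 rad/s, so T = P/ω = 73.0×745.7 / 69.43 = 784.1 N·m.
Under the same torque, τ_max = 16T/(πd³) is largest where d is smallest — segment CD (d = 50.3 mm).
τ_max = 16·784.1/(π·(0.0503)³) = 3.138×10^7 Pa.

31400 kPa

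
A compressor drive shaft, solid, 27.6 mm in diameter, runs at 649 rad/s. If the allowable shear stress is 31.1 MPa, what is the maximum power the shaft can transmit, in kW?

83.3 kW

J = πd⁴/32 = π(0.0276)⁴/32 = 5.697×10^-8 m⁴.
T_max = τ_allow·J/r = 3.11×10^7 × 5.697×10^-8 / 0.0138 = 128.4 N·m.
ω = 649 rad/s, so P_max = T_max·ω = 8.332×10^4 W.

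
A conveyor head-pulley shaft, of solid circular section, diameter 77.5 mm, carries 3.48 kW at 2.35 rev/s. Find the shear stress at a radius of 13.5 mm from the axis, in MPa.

0.898 MPa

ω = 2π·2.35 = 14.77 rad/s, so T = P/ω = 3.48×10³ / 14.77 = 235.7 N·m.
J = πd⁴/32 = π(0.0775)⁴/32 = 3.542×10^-6 m⁴.
Shear stress varies linearly with radius: τ = T·r/J = 235.7 × 0.0135 / 3.542×10^-6 = 8.984×10^5 Pa.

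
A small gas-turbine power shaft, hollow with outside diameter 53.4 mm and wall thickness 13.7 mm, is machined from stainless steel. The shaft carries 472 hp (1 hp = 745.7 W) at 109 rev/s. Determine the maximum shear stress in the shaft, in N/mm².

18.2 N/mm²

ω = 2π·109 = 684.9 rad/s, so T = P/ω = 472×745.7 / 684.9 = 513.9 N·m.
J = π(d_o⁴ − d_i⁴)/32 = π(0.0534⁴ − 0.0260⁴)/32 = 7.534×10^-7 m⁴.
τ_max = T·r/J = 513.9 × 0.0267 / 7.534×10^-7 = 1.821×10^7 Pa.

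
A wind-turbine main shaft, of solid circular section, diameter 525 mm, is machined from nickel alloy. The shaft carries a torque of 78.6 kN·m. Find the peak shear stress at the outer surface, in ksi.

J = πd⁴/32 = π(0.525)⁴/32 = 7.458×10^-3 m⁴.
τ_max = T·r/J = 78600 × 0.263 / 7.458×10^-3 = 2.766×10^6 Pa.

0.401 ksi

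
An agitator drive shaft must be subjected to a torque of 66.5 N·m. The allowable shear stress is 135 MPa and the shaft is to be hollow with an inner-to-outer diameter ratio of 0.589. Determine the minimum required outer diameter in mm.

14.2 mm

For a hollow shaft with d_i/d_o = 0.589: τ_max = 16T/(π d_o³ (1−k⁴)), so d_o = [16T/(π τ_allow (1−k⁴))]^(1/3) = [16·66.50/(π·1.35×10^8·0.8796)]^(1/3) = 0.01418 m.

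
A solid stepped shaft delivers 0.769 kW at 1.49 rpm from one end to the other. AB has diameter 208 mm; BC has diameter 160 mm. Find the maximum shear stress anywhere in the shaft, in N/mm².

ω = 2π·1.49/60 = 0.1560 rad/s, so T = P/ω = 0.769×10³ / 0.1560 = 4928 N·m.
Under the same torque, τ_max = 16T/(πd³) is largest where d is smallest — segment BC (d = 160 mm).
τ_max = 16·4928/(π·(0.160)³) = 6.128×10^6 Pa.

6.13 N/mm²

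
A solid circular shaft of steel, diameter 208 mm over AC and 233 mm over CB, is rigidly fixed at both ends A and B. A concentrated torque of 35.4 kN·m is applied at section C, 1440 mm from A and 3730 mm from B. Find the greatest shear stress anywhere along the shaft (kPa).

12500 kPa

Compatibility: T_A·a/J_AC = T_B·b/J_CB with T_A + T_B = T₀.
J_AC = 1.84×10^-4 m⁴, J_CB = 2.89×10^-4 m⁴, so T_A = T₀·(J_AC/a)/((J_AC/a)+(J_CB/b)) = 22020 N·m, T_B = 13380 N·m.
τ in each portion: τ_AC = 1.25×10^7 Pa, τ_CB = 5.39×10^6 Pa; maximum is in AC.
τ_max = T_AC·r/J = 22020·0.104/1.84×10^-4 = 1.246×10^7 Pa.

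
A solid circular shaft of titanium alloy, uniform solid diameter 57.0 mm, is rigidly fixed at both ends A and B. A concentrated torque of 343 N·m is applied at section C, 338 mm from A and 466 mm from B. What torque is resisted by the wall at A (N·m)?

199 N·m

With uniform GJ and both ends fixed, compatibility θ_AC = θ_CB gives T_A·a = T_B·b, together with T_A + T_B = T₀.
T_A = T₀·b/(a+b) = 343.0·466/804.0 = 198.8 N·m; T_B = 144.2 N·m.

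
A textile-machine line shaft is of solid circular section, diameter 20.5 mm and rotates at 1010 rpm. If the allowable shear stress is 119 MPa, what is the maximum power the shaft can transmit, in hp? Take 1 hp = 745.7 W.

28.6 hp

J = πd⁴/32 = π(0.0205)⁴/32 = 1.734×10^-8 m⁴.
T_max = τ_allow·J/r = 1.19×10^8 × 1.734×10^-8 / 0.0103 = 201.3 N·m.
ω = 2π·1010/60 = 105.8 rad/s, so P_max = T_max·ω = 2.129×10^4 W.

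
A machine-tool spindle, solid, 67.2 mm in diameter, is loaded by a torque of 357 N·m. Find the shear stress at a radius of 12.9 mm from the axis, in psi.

J = πd⁴/32 = π(0.0672)⁴/32 = 2.002×10^-6 m⁴.
Shear stress varies linearly with radius: τ = T·r/J = 357.0 × 0.0129 / 2.002×10^-6 = 2.300×10^6 Pa.

334 psi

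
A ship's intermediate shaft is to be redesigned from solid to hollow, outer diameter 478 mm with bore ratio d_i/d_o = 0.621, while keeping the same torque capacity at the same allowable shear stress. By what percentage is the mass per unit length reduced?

Equal τ_max and T ⇒ the solid shaft needs d_s³ = d_o³(1−k⁴), so d_s = 478·(1−0.621⁴)^(1/3) = 453.0 mm.
Area ratio A_h/A_s = d_o²(1−k²)/d_s² = (1−k²)/(1−k⁴)^(2/3) = 0.6840.
Mass saving = 1 − 0.6840 = 31.6 %.

31.6 %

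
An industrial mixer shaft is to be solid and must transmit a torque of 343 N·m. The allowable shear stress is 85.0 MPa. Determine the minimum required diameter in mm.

27.4 mm

For a solid shaft τ_max = 16T/(πd³), so d = (16T/(π τ_allow))^(1/3) = (16·343.0/(π·8.50×10^7))^(1/3) = 0.02739 m.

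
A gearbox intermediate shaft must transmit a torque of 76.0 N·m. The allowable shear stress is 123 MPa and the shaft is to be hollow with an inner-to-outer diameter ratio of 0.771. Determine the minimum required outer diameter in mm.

For a hollow shaft with d_i/d_o = 0.771: τ_max = 16T/(π d_o³ (1−k⁴)), so d_o = [16T/(π τ_allow (1−k⁴))]^(1/3) = [16·76.00/(π·1.23×10^8·0.6466)]^(1/3) = 0.01695 m.

16.9 mm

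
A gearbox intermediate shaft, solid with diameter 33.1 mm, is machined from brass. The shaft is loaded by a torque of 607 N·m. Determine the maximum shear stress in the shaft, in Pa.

J = πd⁴/32 = π(0.0331)⁴/32 = 1.178×10^-7 m⁴.
τ_max = T·r/J = 607.0 × 0.0166 / 1.178×10^-7 = 8.525×10^7 Pa.

8.52e7 Pa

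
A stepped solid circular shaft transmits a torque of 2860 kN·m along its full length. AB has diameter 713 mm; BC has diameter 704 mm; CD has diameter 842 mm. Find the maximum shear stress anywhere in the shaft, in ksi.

6.05 ksi

Under the same torque, τ_max = 16T/(πd³) is largest where d is smallest — segment BC (d = 704 mm).
τ_max = 16·2.860e6/(π·(0.704)³) = 4.175×10^7 Pa.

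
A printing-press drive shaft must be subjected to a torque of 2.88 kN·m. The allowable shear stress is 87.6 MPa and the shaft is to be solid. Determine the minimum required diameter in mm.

55.1 mm

For a solid shaft τ_max = 16T/(πd³), so d = (16T/(π τ_allow))^(1/3) = (16·2880/(π·8.76×10^7))^(1/3) = 0.05512 m.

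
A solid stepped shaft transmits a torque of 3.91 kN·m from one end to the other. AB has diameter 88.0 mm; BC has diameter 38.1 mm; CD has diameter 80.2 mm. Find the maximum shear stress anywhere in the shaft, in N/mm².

Under the same torque, τ_max = 16T/(πd³) is largest where d is smallest — segment BC (d = 38.1 mm).
τ_max = 16·3910/(π·(0.0381)³) = 3.601×10^8 Pa.

360 N/mm²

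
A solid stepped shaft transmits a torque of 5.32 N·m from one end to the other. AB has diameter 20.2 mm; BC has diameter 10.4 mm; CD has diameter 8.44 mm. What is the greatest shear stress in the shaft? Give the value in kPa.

45100 kPa

Under the same torque, τ_max = 16T/(πd³) is largest where d is smallest — segment CD (d = 8.44 mm).
τ_max = 16·5.320/(π·(0.00844)³) = 4.507×10^7 Pa.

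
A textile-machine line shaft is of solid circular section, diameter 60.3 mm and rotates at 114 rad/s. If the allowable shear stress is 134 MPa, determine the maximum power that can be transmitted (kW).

658 kW

J = πd⁴/32 = π(0.0603)⁴/32 = 1.298×10^-6 m⁴.
T_max = τ_allow·J/r = 1.34×10^8 × 1.298×10^-6 / 0.0301 = 5769 N·m.
ω = 114 rad/s, so P_max = T_max·ω = 6.576×10^5 W.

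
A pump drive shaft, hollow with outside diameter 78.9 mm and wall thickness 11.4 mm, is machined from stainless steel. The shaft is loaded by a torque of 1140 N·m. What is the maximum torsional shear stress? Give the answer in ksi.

J = π(d_o⁴ − d_i⁴)/32 = π(0.0789⁴ − 0.0561⁴)/32 = 2.832×10^-6 m⁴.
τ_max = T·r/J = 1140 × 0.0395 / 2.832×10^-6 = 1.588×10^7 Pa.

2.30 ksi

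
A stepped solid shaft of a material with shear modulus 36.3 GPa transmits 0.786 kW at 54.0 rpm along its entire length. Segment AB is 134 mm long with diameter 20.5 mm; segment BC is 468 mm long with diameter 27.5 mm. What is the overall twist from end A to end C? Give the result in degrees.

3.52°

ω = 2π·54.0/60 = 5.655 rad/s, so T = P/ω = 0.786×10³ / 5.655 = 139.0 N·m.
J_AB = π(0.0205)⁴/32 = 1.73×10^-8 m⁴; J_BC = π(0.0275)⁴/32 = 5.61×10^-8 m⁴.
θ = (T/G)·Σ L_i/J_i = (139.0/36.3×10⁹)·(0.134/1.73×10^-8 + 0.468/5.61×10^-8) = 0.06151 rad.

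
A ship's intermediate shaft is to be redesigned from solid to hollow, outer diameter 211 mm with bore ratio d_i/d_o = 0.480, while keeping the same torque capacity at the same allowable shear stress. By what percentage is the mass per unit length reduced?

20.2 %

Equal τ_max and T ⇒ the solid shaft needs d_s³ = d_o³(1−k⁴), so d_s = 211·(1−0.480⁴)^(1/3) = 207.2 mm.
Area ratio A_h/A_s = d_o²(1−k²)/d_s² = (1−k²)/(1−k⁴)^(2/3) = 0.7981.
Mass saving = 1 − 0.7981 = 20.2 %.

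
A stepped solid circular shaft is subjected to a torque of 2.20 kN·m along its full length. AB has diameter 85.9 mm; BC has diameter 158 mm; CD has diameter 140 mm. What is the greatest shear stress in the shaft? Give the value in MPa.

17.7 MPa

Under the same torque, τ_max = 16T/(πd³) is largest where d is smallest — segment AB (d = 85.9 mm).
τ_max = 16·2200/(π·(0.0859)³) = 1.768×10^7 Pa.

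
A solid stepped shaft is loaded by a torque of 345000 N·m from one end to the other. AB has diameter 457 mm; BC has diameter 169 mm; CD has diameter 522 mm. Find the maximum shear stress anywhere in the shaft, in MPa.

Under the same torque, τ_max = 16T/(πd³) is largest where d is smallest — segment BC (d = 169 mm).
τ_max = 16·345000/(π·(0.169)³) = 3.640×10^8 Pa.

364 MPa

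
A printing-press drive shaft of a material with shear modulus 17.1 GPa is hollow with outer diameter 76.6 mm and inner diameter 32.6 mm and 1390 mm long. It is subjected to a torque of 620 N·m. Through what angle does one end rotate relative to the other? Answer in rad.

J = π(d_o⁴ − d_i⁴)/32 = π(0.0766⁴ − 0.0326⁴)/32 = 3.269×10^-6 m⁴.
θ = T·L/(G·J) = 620.0 × 1.39 / (17.1×10⁹ × 3.269×10^-6) = 0.01542 rad.

0.0154 rad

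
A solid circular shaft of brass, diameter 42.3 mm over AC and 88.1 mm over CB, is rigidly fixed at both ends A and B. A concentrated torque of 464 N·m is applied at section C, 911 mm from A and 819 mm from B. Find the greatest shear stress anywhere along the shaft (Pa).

3.30e6 Pa

Compatibility: T_A·a/J_AC = T_B·b/J_CB with T_A + T_B = T₀.
J_AC = 3.14×10^-7 m⁴, J_CB = 5.91×10^-6 m⁴, so T_A = T₀·(J_AC/a)/((J_AC/a)+(J_CB/b)) = 21.16 N·m, T_B = 442.8 N·m.
τ in each portion: τ_AC = 1.42×10^6 Pa, τ_CB = 3.30×10^6 Pa; maximum is in CB.
τ_max = T_CB·r/J = 442.8·0.0440/5.91×10^-6 = 3.298×10^6 Pa.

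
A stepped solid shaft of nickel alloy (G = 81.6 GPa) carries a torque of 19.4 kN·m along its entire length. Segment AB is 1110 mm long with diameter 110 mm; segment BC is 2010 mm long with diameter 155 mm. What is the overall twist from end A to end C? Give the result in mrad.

J_AB = π(0.110)⁴/32 = 1.44×10^-5 m⁴; J_BC = π(0.155)⁴/32 = 5.67×10^-5 m⁴.
θ = (T/G)·Σ L_i/J_i = (19400/81.6×10⁹)·(1.11/1.44×10^-5 + 2.01/5.67×10^-5) = 0.02679 rad.

26.8 mrad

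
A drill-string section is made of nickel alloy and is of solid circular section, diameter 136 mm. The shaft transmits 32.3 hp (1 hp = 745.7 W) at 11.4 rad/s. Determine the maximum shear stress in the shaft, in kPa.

ω = 11.4 rad/s, so T = P/ω = 32.3×745.7 / 11.40 = 2113 N·m.
J = πd⁴/32 = π(0.136)⁴/32 = 3.359×10^-5 m⁴.
τ_max = T·r/J = 2113 × 0.0680 / 3.359×10^-5 = 4.278×10^6 Pa.

4280 kPa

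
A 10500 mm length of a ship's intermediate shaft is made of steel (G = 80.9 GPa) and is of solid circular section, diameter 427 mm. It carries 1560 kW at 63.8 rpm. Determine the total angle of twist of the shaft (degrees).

0.532°

ω = 2π·63.8/60 = 6.681 rad/s, so T = P/ω = 1560×10³ / 6.681 = 233500 N·m.
J = πd⁴/32 = π(0.427)⁴/32 = 3.264×10^-3 m⁴.
θ = T·L/(G·J) = 233500 × 10.5 / (80.9×10⁹ × 3.264×10^-3) = 9.285×10^-3 rad.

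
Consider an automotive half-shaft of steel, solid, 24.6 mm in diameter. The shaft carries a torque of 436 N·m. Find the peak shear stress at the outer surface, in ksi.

J = πd⁴/32 = π(0.0246)⁴/32 = 3.595×10^-8 m⁴.
τ_max = T·r/J = 436.0 × 0.0123 / 3.595×10^-8 = 1.492×10^8 Pa.

21.6 ksi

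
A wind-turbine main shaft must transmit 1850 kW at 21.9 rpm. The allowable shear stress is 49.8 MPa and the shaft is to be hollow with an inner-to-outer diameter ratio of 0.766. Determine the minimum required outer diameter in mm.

501 mm

ω = 2π·21.9/60 = 2.293 rad/s, so T = P/ω = 1850×10³ / 2.293 = 806700 N·m.
For a hollow shaft with d_i/d_o = 0.766: τ_max = 16T/(π d_o³ (1−k⁴)), so d_o = [16T/(π τ_allow (1−k⁴))]^(1/3) = [16·806700/(π·4.98×10^7·0.6557)]^(1/3) = 0.5011 m.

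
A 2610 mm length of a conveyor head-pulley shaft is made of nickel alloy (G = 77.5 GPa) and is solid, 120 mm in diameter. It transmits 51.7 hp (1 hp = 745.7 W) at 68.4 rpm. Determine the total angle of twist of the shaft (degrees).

ω = 2π·68.4/60 = 7.163 rad/s, so T = P/ω = 51.7×745.7 / 7.163 = 5382 N·m.
J = πd⁴/32 = π(0.120)⁴/32 = 2.036×10^-5 m⁴.
θ = T·L/(G·J) = 5382 × 2.61 / (77.5×10⁹ × 2.036×10^-5) = 8.904×10^-3 rad.

0.510°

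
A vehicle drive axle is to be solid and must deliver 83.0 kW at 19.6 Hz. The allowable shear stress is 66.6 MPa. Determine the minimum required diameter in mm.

37.2 mm

ω = 2π·19.6 = 123.2 rad/s, so T = P/ω = 83.0×10³ / 123.2 = 674.0 N·m.
For a solid shaft τ_max = 16T/(πd³), so d = (16T/(π τ_allow))^(1/3) = (16·674.0/(π·6.66×10^7))^(1/3) = 0.03721 m.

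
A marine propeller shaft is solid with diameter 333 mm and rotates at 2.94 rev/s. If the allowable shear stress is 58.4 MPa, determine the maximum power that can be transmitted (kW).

J = πd⁴/32 = π(0.333)⁴/32 = 1.207×10^-3 m⁴.
T_max = τ_allow·J/r = 5.84×10^7 × 1.207×10^-3 / 0.167 = 423400 N·m.
ω = 2π·2.94 = 18.47 rad/s, so P_max = T_max·ω = 7.822×10^6 W.

7820 kW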